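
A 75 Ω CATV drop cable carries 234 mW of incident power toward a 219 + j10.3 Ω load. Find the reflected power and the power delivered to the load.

|Γ| = |(144 + j10.3)/(294 + j10.3)| = 0.491
|Γ|² = 0.241
P_refl = |Γ|²·P_inc = 56.4 mW, P_del = (1 − |Γ|²)·P_inc = 178 mW

P_reflected ≈ 56.4 mW; P_delivered ≈ 178 mW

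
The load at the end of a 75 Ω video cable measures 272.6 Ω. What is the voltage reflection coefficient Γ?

Γ = 0.568

Γ = (Z_L − Z_0)/(Z_L + Z_0) = (272.6 − 75)/(272.6 + 75) = 197.6/347.6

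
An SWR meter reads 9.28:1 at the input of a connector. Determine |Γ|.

|Γ| ≈ 0.805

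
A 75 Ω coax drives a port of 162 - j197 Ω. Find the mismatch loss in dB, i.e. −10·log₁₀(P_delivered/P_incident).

Γ = (87 − j197)/(237 − j197), |Γ| = 0.699
|Γ|² = 0.488, so P_del/P_inc = 1 − |Γ|² = 0.512
ML = −10·log₁₀(1 − |Γ|²)

mismatch loss ≈ 2.91 dB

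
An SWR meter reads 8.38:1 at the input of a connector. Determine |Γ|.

|Γ| ≈ 0.787

|Γ| = (S − 1)/(S + 1) = (8.38 − 1)/(8.38 + 1) = 7.38/9.38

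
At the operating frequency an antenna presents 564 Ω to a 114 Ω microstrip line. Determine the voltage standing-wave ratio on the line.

VSWR ≈ 4.95

Γ = (564 − 114)/(564 + 114) = 0.664
VSWR = (1 + 0.664)/(1 − 0.664)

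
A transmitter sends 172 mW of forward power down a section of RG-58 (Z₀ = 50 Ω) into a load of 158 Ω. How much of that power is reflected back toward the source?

P_reflected ≈ 46.4 mW

Γ = (158 − 50)/(158 + 50) = 0.519
|Γ|² = 0.27
P_refl = |Γ|²·P_inc = 46.4 mW, P_del = (1 − |Γ|²)·P_inc = 126 mW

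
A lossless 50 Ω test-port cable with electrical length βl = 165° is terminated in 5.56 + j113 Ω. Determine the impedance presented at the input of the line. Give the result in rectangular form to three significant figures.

Z_in ≈ 2.31 + j62.1 Ω

tan(βl) = tan(165°) = -0.268
Z_in = Z_0·(Z_L + jZ_0·tanβl)/(Z_0 + jZ_L·tanβl)
     = 50·(5.56 + j99.6)/(80.3 − j1.49)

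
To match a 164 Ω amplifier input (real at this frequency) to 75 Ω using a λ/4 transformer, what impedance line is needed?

Z_qwt = √(Z_0·R_L) = √(75 × 164) = √12300

Z_qwt ≈ 111 Ω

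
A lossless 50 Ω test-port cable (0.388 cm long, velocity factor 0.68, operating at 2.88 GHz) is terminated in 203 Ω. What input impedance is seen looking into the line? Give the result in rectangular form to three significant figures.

λ = v/f = 0.68·c / 2.88 GHz = 0.0708 m
βl = 2π·l/λ = 2π × 0.0548 = 19.7°
tan(βl) = tan(19.7°) = 0.358
Z_in = Z_0·(Z_L + jZ_0·tanβl)/(Z_0 + jZ_L·tanβl)
     = 50·(203 + j17.9)/(50 + j72.8)

Z_in ≈ 73.5 − j89 Ω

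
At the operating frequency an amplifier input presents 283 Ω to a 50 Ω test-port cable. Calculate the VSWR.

Γ = (283 − 50)/(283 + 50) = 0.7
VSWR = (1 + 0.7)/(1 − 0.7)

VSWR ≈ 5.66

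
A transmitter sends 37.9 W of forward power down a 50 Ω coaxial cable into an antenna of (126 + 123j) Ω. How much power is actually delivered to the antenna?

P_delivered ≈ 20.7 W

|Γ| = |(76 + j123)/(176 + j123)| = 0.673
|Γ|² = 0.453
P_refl = |Γ|²·P_inc = 17.2 W, P_del = (1 − |Γ|²)·P_inc = 20.7 W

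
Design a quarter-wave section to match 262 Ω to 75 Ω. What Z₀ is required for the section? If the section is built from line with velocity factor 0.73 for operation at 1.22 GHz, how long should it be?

Z_qwt ≈ 140 Ω; length ≈ 4.49 cm

Z_qwt = √(Z_0·R_L) = √(75 × 262) = √19650
λ = 0.73·c/f = 0.18 m, so l = λ/4 = 0.0449 m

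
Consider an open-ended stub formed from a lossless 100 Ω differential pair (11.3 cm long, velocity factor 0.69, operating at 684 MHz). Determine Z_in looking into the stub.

λ = v/f = 0.69·c / 684 MHz = 0.303 m
βl = 2π·l/λ = 2π × 0.373 = 134°
tan(βl) = -1.02
For an open-ended stub, Z_in = −jZ_0·cot(βl) = −jZ_0/tan(βl)

Z_in ≈ +j98 Ω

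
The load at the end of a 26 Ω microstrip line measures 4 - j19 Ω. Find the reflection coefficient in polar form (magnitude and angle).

Γ ≈ 0.819 ∠ -107°

Γ = (Z_L − Z_0)/(Z_L + Z_0) = (-22 − j19)/(30 − j19)
|Γ| = 29.1/35.5 = 0.819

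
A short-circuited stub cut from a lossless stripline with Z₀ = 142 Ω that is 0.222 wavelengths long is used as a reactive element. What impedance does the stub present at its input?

βl = 2π × 0.222 = 79.9°
tan(βl) = 5.63
For a short-circuited stub, Z_in = jZ_0·tan(βl)

Z_in ≈ +j799 Ω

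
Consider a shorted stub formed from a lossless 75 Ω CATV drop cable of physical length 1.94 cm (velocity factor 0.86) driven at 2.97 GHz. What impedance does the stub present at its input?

Z_in ≈ +j443 Ω

λ = v/f = 0.86·c / 2.97 GHz = 0.0869 m
βl = 2π·l/λ = 2π × 0.223 = 80.4°
tan(βl) = 5.91
For a shorted stub, Z_in = jZ_0·tan(βl)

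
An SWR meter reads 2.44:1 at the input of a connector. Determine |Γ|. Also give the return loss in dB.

|Γ| = (S − 1)/(S + 1) = (2.44 − 1)/(2.44 + 1) = 1.44/3.44
RL = −20·log₁₀|Γ| = −20·log₁₀(0.419)

|Γ| ≈ 0.419; return loss ≈ 7.56 dB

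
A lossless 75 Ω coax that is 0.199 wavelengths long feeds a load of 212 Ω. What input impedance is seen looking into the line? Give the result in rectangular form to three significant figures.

βl = 2π × 0.199 = 71.6°
tan(βl) = tan(71.6°) = 3.01
Z_in = Z_0·(Z_L + jZ_0·tanβl)/(Z_0 + jZ_L·tanβl)
     = 75·(212 + j226)/(75 + j639)

Z_in ≈ 29.1 − j21.5 Ω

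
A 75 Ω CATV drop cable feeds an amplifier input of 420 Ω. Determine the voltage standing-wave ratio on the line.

VSWR ≈ 5.6

For a purely resistive load, VSWR = R_L/Z_0 or Z_0/R_L (whichever > 1) = 420/75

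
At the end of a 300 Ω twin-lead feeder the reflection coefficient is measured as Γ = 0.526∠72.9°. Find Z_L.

Z_L = Z_0·(1 + Γ)/(1 − Γ) = 300·(1.15 + j0.503)/(0.845 − j0.503)

Z_L ≈ 224 + j312 Ω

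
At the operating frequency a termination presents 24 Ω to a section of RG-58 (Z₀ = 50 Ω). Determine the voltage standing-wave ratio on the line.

VSWR ≈ 2.08

Γ = (24 − 50)/(24 + 50) = -0.351
VSWR = (1 + 0.351)/(1 − 0.351)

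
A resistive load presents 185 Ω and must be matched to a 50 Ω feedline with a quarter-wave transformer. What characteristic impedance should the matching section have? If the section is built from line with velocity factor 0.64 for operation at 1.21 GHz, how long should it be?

Z_qwt ≈ 96.2 Ω; length ≈ 3.97 cm

Z_qwt = √(Z_0·R_L) = √(50 × 185) = √9250
λ = 0.64·c/f = 0.159 m, so l = λ/4 = 0.0397 m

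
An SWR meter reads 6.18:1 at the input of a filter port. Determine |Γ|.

|Γ| ≈ 0.721

|Γ| = (S − 1)/(S + 1) = (6.18 − 1)/(6.18 + 1) = 5.18/7.18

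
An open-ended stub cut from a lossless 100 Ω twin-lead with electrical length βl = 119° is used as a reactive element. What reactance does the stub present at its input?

tan(βl) = -1.8
For an open-ended stub, Z_in = −jZ_0·cot(βl) = −jZ_0/tan(βl)

X_in ≈ 55.4 Ω (inductive)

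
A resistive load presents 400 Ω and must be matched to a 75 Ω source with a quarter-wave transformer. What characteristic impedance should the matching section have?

Z_qwt ≈ 173 Ω

Z_qwt = √(Z_0·R_L) = √(75 × 400) = √30000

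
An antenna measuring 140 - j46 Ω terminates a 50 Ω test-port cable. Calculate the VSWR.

VSWR ≈ 3.14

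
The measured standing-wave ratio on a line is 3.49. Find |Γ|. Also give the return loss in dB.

|Γ| ≈ 0.555; return loss ≈ 5.12 dB

|Γ| = (S − 1)/(S + 1) = (3.49 − 1)/(3.49 + 1) = 2.49/4.49
RL = −20·log₁₀|Γ| = −20·log₁₀(0.555)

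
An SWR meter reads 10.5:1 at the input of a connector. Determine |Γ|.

|Γ| ≈ 0.826

|Γ| = (S − 1)/(S + 1) = (10.5 − 1)/(10.5 + 1) = 9.5/11.5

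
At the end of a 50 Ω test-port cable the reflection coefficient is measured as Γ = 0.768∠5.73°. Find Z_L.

Z_L ≈ 333 + j125 Ω

Z_L = Z_0·(1 + Γ)/(1 − Γ) = 50·(1.76 + j0.0767)/(0.236 − j0.0767)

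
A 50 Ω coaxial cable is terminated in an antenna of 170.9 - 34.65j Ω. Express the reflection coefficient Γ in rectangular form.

Γ = (Z_L − Z_0)/(Z_L + Z_0) = (120.9 − j34.65)/(220.9 − j34.65)

Γ ≈ 0.558 − j0.0693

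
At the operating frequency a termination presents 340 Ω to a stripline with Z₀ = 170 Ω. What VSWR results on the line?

VSWR ≈ 2

For a purely resistive load, VSWR = R_L/Z_0 or Z_0/R_L (whichever > 1) = 340/170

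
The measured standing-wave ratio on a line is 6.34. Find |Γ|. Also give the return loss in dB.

|Γ| ≈ 0.728; return loss ≈ 2.76 dB

|Γ| = (S − 1)/(S + 1) = (6.34 − 1)/(6.34 + 1) = 5.34/7.34
RL = −20·log₁₀|Γ| = −20·log₁₀(0.728)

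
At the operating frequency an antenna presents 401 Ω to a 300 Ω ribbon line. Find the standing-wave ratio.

VSWR ≈ 1.34

Γ = (401 − 300)/(401 + 300) = 0.144
VSWR = (1 + 0.144)/(1 − 0.144)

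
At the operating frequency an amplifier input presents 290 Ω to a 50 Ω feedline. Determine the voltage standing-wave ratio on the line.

VSWR ≈ 5.8

For a purely resistive load, VSWR = R_L/Z_0 or Z_0/R_L (whichever > 1) = 290/50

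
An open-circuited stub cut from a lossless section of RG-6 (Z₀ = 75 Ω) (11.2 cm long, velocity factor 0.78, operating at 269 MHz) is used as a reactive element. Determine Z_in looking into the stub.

Z_in ≈ −j71.5 Ω

λ = v/f = 0.78·c / 269 MHz = 0.87 m
βl = 2π·l/λ = 2π × 0.129 = 46.4°
tan(βl) = 1.05
For an open-circuited stub, Z_in = −jZ_0·cot(βl) = −jZ_0/tan(βl)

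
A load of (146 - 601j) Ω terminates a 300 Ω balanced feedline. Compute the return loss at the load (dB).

RL ≈ 1.63 dB

Γ = (-154 − j601)/(446 − j601), |Γ| = 0.829
RL = −20·log₁₀|Γ| = −20·log₁₀(0.829)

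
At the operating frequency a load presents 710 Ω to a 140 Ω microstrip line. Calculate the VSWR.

Γ = (710 − 140)/(710 + 140) = 0.671
VSWR = (1 + 0.671)/(1 − 0.671)

VSWR ≈ 5.07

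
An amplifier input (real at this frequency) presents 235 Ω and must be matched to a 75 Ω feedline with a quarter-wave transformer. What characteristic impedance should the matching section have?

Z_qwt = √(Z_0·R_L) = √(75 × 235) = √17620

Z_qwt ≈ 133 Ω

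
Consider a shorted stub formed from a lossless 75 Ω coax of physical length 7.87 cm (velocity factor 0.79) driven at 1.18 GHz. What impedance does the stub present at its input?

λ = v/f = 0.79·c / 1.18 GHz = 0.201 m
βl = 2π·l/λ = 2π × 0.392 = 141°
tan(βl) = -0.808
For a shorted stub, Z_in = jZ_0·tan(βl)

Z_in ≈ −j60.6 Ω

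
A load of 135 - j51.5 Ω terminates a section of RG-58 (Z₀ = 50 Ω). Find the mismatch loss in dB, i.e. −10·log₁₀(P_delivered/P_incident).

Γ = (85 − j51.5)/(185 − j51.5), |Γ| = 0.518
|Γ|² = 0.268, so P_del/P_inc = 1 − |Γ|² = 0.732
ML = −10·log₁₀(1 − |Γ|²)

mismatch loss ≈ 1.35 dB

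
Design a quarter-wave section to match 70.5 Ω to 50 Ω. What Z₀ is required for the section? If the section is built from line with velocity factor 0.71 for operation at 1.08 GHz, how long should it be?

Z_qwt = √(Z_0·R_L) = √(50 × 70.5) = √3525
λ = 0.71·c/f = 0.197 m, so l = λ/4 = 0.0493 m

Z_qwt ≈ 59.4 Ω; length ≈ 4.93 cm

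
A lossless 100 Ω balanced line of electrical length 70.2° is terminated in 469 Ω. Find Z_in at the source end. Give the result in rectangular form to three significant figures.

Z_in ≈ 23.9 − j34.2 Ω

tan(βl) = tan(70.2°) = 2.78
Z_in = Z_0·(Z_L + jZ_0·tanβl)/(Z_0 + jZ_L·tanβl)
     = 100·(469 + j278)/(100 + j1300)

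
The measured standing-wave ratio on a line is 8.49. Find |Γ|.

|Γ| = (S − 1)/(S + 1) = (8.49 − 1)/(8.49 + 1) = 7.49/9.49

|Γ| ≈ 0.789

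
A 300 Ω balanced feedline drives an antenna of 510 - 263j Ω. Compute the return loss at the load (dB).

RL ≈ 8.06 dB

Γ = (210 − j263)/(810 − j263), |Γ| = 0.395
RL = −20·log₁₀|Γ| = −20·log₁₀(0.395)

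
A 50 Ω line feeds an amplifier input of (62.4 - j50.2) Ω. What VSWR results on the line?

VSWR ≈ 2.45

Γ = (Z_L − Z_0)/(Z_L + Z_0) = (12.4 − j50.2)/(112.4 − j50.2)
|Γ| = 51.7/123 = 0.42
VSWR = (1 + |Γ|)/(1 − |Γ|) = 1.42/0.58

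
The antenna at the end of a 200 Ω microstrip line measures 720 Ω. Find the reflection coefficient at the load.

Γ = (Z_L − Z_0)/(Z_L + Z_0) = (720 − 200)/(720 + 200) = 520/920

Γ = 0.565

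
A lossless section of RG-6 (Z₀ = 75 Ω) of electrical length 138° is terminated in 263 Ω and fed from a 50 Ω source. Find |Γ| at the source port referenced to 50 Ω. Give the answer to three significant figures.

|Γ| ≈ 0.6

tan(βl) = -0.9
Z_in = Z_0·(Z_L + jZ_0·tanβl)/(Z_0 + jZ_L·tanβl) = 43.4 + j69.5 Ω
Γ_s = (Z_in − Z_s)/(Z_in + Z_s) = (-6.59 + j69.5)/(93.4 + j69.5), |Γ_s| = 0.6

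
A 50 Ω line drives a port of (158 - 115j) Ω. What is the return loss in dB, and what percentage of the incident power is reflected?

Γ = (108 − j115)/(208 − j115), |Γ| = 0.664
RL = −20·log₁₀(0.664) = 3.56 dB
P_refl/P_inc = |Γ|² = 0.441

RL ≈ 3.56 dB; 44.1% of incident power reflected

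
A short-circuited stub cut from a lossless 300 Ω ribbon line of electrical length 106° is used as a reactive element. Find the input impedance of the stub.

tan(βl) = -3.49
For a short-circuited stub, Z_in = jZ_0·tan(βl)

Z_in ≈ −j1050 Ω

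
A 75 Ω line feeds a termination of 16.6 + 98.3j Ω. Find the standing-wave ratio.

VSWR ≈ 12.4

Γ = (Z_L − Z_0)/(Z_L + Z_0) = (-58.4 + j98.3)/(91.6 + j98.3)
|Γ| = 114/134 = 0.851
VSWR = (1 + |Γ|)/(1 − |Γ|) = 1.85/0.149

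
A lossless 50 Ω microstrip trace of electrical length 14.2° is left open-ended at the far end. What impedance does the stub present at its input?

Z_in ≈ −j198 Ω

tan(βl) = 0.253
For an open-ended stub, Z_in = −jZ_0·cot(βl) = −jZ_0/tan(βl)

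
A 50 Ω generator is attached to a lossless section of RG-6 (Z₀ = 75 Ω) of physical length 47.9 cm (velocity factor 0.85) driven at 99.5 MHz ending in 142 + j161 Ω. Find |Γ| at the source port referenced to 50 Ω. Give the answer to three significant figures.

λ = v/f = 0.85·c / 99.5 MHz = 2.56 m
βl = 2π·l/λ = 2π × 0.187 = 67.3°
tan(βl) = 2.39
Z_in = Z_0·(Z_L + jZ_0·tanβl)/(Z_0 + jZ_L·tanβl) = 25.4 − j54.6 Ω
Γ_s = (Z_in − Z_s)/(Z_in + Z_s) = (-24.6 − j54.6)/(75.4 − j54.6), |Γ_s| = 0.643

|Γ| ≈ 0.643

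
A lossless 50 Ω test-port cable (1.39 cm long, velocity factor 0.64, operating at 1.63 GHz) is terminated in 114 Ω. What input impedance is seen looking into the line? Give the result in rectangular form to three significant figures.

λ = v/f = 0.64·c / 1.63 GHz = 0.118 m
βl = 2π·l/λ = 2π × 0.118 = 42.5°
tan(βl) = tan(42.5°) = 0.916
Z_in = Z_0·(Z_L + jZ_0·tanβl)/(Z_0 + jZ_L·tanβl)
     = 50·(114 + j45.8)/(50 + j104)

Z_in ≈ 39.1 − j35.9 Ω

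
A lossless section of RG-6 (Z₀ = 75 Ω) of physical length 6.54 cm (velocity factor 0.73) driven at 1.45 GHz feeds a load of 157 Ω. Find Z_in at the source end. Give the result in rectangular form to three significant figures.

λ = v/f = 0.73·c / 1.45 GHz = 0.151 m
βl = 2π·l/λ = 2π × 0.433 = 156°
tan(βl) = tan(156°) = -0.448
Z_in = Z_0·(Z_L + jZ_0·tanβl)/(Z_0 + jZ_L·tanβl)
     = 75·(157 − j33.6)/(75 − j70.3)

Z_in ≈ 100 + j60.5 Ω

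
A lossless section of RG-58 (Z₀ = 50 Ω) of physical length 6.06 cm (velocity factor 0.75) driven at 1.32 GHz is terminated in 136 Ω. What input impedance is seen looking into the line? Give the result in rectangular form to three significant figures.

λ = v/f = 0.75·c / 1.32 GHz = 0.17 m
βl = 2π·l/λ = 2π × 0.356 = 128°
tan(βl) = tan(128°) = -1.28
Z_in = Z_0·(Z_L + jZ_0·tanβl)/(Z_0 + jZ_L·tanβl)
     = 50·(136 − j64)/(50 − j174)

Z_in ≈ 27.3 + j31.2 Ω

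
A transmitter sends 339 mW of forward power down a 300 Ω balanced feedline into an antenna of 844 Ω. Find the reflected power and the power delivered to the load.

P_reflected ≈ 76.7 mW; P_delivered ≈ 262 mW

Γ = (844 − 300)/(844 + 300) = 0.476
|Γ|² = 0.226
P_refl = |Γ|²·P_inc = 76.7 mW, P_del = (1 − |Γ|²)·P_inc = 262 mW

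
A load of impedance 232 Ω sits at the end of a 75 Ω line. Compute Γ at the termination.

Γ = 0.511

Γ = (Z_L − Z_0)/(Z_L + Z_0) = (232 − 75)/(232 + 75) = 157/307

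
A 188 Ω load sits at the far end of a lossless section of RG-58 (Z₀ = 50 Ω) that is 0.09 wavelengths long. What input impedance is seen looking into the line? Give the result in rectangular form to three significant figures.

Z_in ≈ 39.4 − j62.3 Ω

βl = 2π × 0.09 = 32.4°
tan(βl) = tan(32.4°) = 0.635
Z_in = Z_0·(Z_L + jZ_0·tanβl)/(Z_0 + jZ_L·tanβl)
     = 50·(188 + j31.7)/(50 + j119)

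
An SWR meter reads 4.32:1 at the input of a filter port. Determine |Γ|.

|Γ| ≈ 0.624

|Γ| = (S − 1)/(S + 1) = (4.32 − 1)/(4.32 + 1) = 3.32/5.32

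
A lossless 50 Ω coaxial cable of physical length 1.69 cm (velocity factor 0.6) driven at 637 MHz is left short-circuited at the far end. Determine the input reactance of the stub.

λ = v/f = 0.6·c / 637 MHz = 0.283 m
βl = 2π·l/λ = 2π × 0.0598 = 21.5°
tan(βl) = 0.395
For a short-circuited stub, Z_in = jZ_0·tan(βl)

X_in ≈ 19.7 Ω (inductive)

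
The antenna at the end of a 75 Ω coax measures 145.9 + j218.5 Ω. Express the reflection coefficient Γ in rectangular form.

Γ = (Z_L − Z_0)/(Z_L + Z_0) = (70.9 + j218.5)/(220.9 + j218.5)

Γ ≈ 0.657 + j0.339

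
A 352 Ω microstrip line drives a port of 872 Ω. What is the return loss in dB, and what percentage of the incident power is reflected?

RL ≈ 7.44 dB; 18% of incident power reflected

Γ = (872 − 352)/(872 + 352) = 0.425
RL = −20·log₁₀(0.425) = 7.44 dB
P_refl/P_inc = |Γ|² = 0.18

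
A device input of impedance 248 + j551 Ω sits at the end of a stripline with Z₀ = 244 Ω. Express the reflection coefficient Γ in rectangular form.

Γ ≈ 0.56 + j0.493

Γ = (Z_L − Z_0)/(Z_L + Z_0) = (4 + j551)/(492 + j551)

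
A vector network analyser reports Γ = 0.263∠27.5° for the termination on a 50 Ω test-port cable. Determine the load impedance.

Z_L ≈ 77.2 + j20.2 Ω

Z_L = Z_0·(1 + Γ)/(1 − Γ) = 50·(1.23 + j0.121)/(0.767 − j0.121)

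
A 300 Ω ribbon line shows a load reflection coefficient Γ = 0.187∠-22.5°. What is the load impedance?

Z_L ≈ 420 − j62.3 Ω

Z_L = Z_0·(1 + Γ)/(1 − Γ) = 300·(1.17 − j0.0716)/(0.827 + j0.0716)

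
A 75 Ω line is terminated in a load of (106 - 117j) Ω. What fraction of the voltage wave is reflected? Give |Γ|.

Γ = (Z_L − Z_0)/(Z_L + Z_0) = (31 − j117)/(181 − j117)
|Γ| = 121/216

|Γ| ≈ 0.562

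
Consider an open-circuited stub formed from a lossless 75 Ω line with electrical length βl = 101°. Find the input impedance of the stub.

Z_in ≈ +j14.6 Ω

tan(βl) = -5.14
For an open-circuited stub, Z_in = −jZ_0·cot(βl) = −jZ_0/tan(βl)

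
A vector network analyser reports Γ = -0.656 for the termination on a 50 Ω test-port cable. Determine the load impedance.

Z_L = Z_0·(1 + Γ)/(1 − Γ) = 50·(0.344)/(1.66)

Z_L ≈ 10.4 Ω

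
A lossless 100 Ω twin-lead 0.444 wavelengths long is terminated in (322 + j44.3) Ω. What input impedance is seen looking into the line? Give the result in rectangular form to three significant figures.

βl = 2π × 0.444 = 160°
tan(βl) = tan(160°) = -0.367
Z_in = Z_0·(Z_L + jZ_0·tanβl)/(Z_0 + jZ_L·tanβl)
     = 100·(322 + j7.59)/(116 − j118)

Z_in ≈ 133 + j142 Ω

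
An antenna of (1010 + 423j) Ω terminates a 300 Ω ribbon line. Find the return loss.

Γ = (710 + j423)/(1310 + j423), |Γ| = 0.6
RL = −20·log₁₀|Γ| = −20·log₁₀(0.6)

RL ≈ 4.43 dB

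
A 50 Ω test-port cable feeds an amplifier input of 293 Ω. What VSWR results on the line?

VSWR ≈ 5.86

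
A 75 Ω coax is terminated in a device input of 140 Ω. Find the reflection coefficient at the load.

Γ = 0.302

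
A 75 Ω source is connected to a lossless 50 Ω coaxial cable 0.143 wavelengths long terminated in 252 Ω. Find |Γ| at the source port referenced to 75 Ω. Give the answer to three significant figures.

|Γ| ≈ 0.713

βl = 2π × 0.143 = 51.5°
tan(βl) = 1.26
Z_in = Z_0·(Z_L + jZ_0·tanβl)/(Z_0 + jZ_L·tanβl) = 15.8 − j37.3 Ω
Γ_s = (Z_in − Z_s)/(Z_in + Z_s) = (-59.2 − j37.3)/(90.8 − j37.3), |Γ_s| = 0.713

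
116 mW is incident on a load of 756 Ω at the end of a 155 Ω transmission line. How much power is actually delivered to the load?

Γ = (756 − 155)/(756 + 155) = 0.66
|Γ|² = 0.435
P_refl = |Γ|²·P_inc = 50.5 mW, P_del = (1 − |Γ|²)·P_inc = 65.5 mW

P_delivered ≈ 65.5 mW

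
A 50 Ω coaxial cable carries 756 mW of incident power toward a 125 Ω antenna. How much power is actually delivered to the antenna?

P_delivered ≈ 617 mW

Γ = (125 − 50)/(125 + 50) = 0.429
|Γ|² = 0.184
P_refl = |Γ|²·P_inc = 139 mW, P_del = (1 − |Γ|²)·P_inc = 617 mW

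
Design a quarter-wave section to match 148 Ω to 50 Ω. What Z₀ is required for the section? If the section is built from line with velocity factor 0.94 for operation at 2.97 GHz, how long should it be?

Z_qwt = √(Z_0·R_L) = √(50 × 148) = √7400
λ = 0.94·c/f = 0.0949 m, so l = λ/4 = 0.0237 m

Z_qwt ≈ 86 Ω; length ≈ 2.37 cm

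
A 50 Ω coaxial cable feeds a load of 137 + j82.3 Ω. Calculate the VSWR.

Γ = (Z_L − Z_0)/(Z_L + Z_0) = (87 + j82.3)/(187 + j82.3)
|Γ| = 120/204 = 0.586
VSWR = (1 + |Γ|)/(1 − |Γ|) = 1.59/0.414

VSWR ≈ 3.83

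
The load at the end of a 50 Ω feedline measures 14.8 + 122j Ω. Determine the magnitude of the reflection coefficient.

Γ = (Z_L − Z_0)/(Z_L + Z_0) = (-35.2 + j122)/(64.8 + j122)
|Γ| = 127/138

|Γ| ≈ 0.919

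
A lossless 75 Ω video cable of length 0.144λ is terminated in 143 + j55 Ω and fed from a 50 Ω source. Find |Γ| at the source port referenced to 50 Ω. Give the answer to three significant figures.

|Γ| ≈ 0.462

βl = 2π × 0.144 = 51.8°
tan(βl) = 1.27
Z_in = Z_0·(Z_L + jZ_0·tanβl)/(Z_0 + jZ_L·tanβl) = 63.6 − j57.2 Ω
Γ_s = (Z_in − Z_s)/(Z_in + Z_s) = (13.6 − j57.2)/(114 − j57.2), |Γ_s| = 0.462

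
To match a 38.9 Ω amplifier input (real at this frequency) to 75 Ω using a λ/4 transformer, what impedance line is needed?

Z_qwt ≈ 54 Ω

Z_qwt = √(Z_0·R_L) = √(75 × 38.9) = √2918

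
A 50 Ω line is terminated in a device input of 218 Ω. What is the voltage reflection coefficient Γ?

Γ = (Z_L − Z_0)/(Z_L + Z_0) = (218 − 50)/(218 + 50) = 168/268

Γ = 0.627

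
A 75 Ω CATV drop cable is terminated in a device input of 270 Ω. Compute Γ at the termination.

Γ = (Z_L − Z_0)/(Z_L + Z_0) = (270 − 75)/(270 + 75) = 195/345

Γ = 0.565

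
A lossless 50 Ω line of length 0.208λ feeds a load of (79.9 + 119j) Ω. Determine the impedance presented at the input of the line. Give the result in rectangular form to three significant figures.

βl = 2π × 0.208 = 74.9°
tan(βl) = tan(74.9°) = 3.7
Z_in = Z_0·(Z_L + jZ_0·tanβl)/(Z_0 + jZ_L·tanβl)
     = 50·(79.9 + j304)/(-390 + j296)

Z_in ≈ 12.2 − j29.7 Ω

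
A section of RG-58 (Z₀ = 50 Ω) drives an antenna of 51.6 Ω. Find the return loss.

Γ = (51.6 − 50)/(51.6 + 50) = 0.0157
RL = −20·log₁₀|Γ| = −20·log₁₀(0.0157)

RL ≈ 36.1 dB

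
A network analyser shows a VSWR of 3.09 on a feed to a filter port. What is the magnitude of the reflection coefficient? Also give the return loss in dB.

|Γ| ≈ 0.511; return loss ≈ 5.83 dB

|Γ| = (S − 1)/(S + 1) = (3.09 − 1)/(3.09 + 1) = 2.09/4.09
RL = −20·log₁₀|Γ| = −20·log₁₀(0.511)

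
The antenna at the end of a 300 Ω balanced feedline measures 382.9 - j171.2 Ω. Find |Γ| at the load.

|Γ| ≈ 0.27

Γ = (Z_L − Z_0)/(Z_L + Z_0) = (82.9 − j171.2)/(682.9 − j171.2)
|Γ| = 190/704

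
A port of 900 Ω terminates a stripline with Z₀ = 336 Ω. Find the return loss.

Γ = (900 − 336)/(900 + 336) = 0.456
RL = −20·log₁₀|Γ| = −20·log₁₀(0.456)

RL ≈ 6.81 dB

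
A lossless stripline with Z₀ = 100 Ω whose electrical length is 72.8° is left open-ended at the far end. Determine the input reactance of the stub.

X_in ≈ -31 Ω (capacitive)

tan(βl) = 3.23
For an open-ended stub, Z_in = −jZ_0·cot(βl) = −jZ_0/tan(βl)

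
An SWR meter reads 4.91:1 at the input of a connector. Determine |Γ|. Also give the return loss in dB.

|Γ| = (S − 1)/(S + 1) = (4.91 − 1)/(4.91 + 1) = 3.91/5.91
RL = −20·log₁₀|Γ| = −20·log₁₀(0.662)

|Γ| ≈ 0.662; return loss ≈ 3.59 dB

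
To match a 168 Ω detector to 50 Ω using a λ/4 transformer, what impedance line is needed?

Z_qwt = √(Z_0·R_L) = √(50 × 168) = √8400

Z_qwt ≈ 91.7 Ω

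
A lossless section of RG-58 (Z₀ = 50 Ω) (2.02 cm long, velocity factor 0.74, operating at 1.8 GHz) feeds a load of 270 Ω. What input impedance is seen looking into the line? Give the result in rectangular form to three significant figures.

Z_in ≈ 12.5 − j28.7 Ω

λ = v/f = 0.74·c / 1.8 GHz = 0.123 m
βl = 2π·l/λ = 2π × 0.164 = 59°
tan(βl) = tan(59°) = 1.66
Z_in = Z_0·(Z_L + jZ_0·tanβl)/(Z_0 + jZ_L·tanβl)
     = 50·(270 + j83.1)/(50 + j449)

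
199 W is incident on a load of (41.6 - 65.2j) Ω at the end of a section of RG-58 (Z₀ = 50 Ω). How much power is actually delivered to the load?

P_delivered ≈ 131 W

|Γ| = |(-8.4 − j65.2)/(91.6 − j65.2)| = 0.585
|Γ|² = 0.342
P_refl = |Γ|²·P_inc = 68 W, P_del = (1 − |Γ|²)·P_inc = 131 W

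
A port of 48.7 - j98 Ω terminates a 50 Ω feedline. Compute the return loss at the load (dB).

Γ = (-1.3 − j98)/(98.7 − j98), |Γ| = 0.705
RL = −20·log₁₀|Γ| = −20·log₁₀(0.705)

RL ≈ 3.04 dB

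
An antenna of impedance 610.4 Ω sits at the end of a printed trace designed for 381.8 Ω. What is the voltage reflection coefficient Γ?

Γ = (Z_L − Z_0)/(Z_L + Z_0) = (610.4 − 381.8)/(610.4 + 381.8) = 228.6/992.2

Γ = 0.23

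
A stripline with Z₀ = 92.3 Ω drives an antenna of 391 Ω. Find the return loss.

Γ = (391 − 92.3)/(391 + 92.3) = 0.618
RL = −20·log₁₀|Γ| = −20·log₁₀(0.618)

RL ≈ 4.18 dB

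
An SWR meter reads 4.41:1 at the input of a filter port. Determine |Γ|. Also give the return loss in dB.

|Γ| ≈ 0.63; return loss ≈ 4.01 dB

|Γ| = (S − 1)/(S + 1) = (4.41 − 1)/(4.41 + 1) = 3.41/5.41
RL = −20·log₁₀|Γ| = −20·log₁₀(0.63)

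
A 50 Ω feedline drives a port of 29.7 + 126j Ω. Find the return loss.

Γ = (-20.3 + j126)/(79.7 + j126), |Γ| = 0.856
RL = −20·log₁₀|Γ| = −20·log₁₀(0.856)

RL ≈ 1.35 dB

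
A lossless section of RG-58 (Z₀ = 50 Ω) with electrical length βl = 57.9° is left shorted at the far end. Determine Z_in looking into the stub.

Z_in ≈ +j79.7 Ω

tan(βl) = 1.59
For a shorted stub, Z_in = jZ_0·tan(βl)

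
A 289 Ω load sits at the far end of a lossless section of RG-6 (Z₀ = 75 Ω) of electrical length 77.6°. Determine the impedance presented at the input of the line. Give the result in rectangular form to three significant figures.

tan(βl) = tan(77.6°) = 4.55
Z_in = Z_0·(Z_L + jZ_0·tanβl)/(Z_0 + jZ_L·tanβl)
     = 75·(289 + j341)/(75 + j1310)

Z_in ≈ 20.3 − j15.3 Ω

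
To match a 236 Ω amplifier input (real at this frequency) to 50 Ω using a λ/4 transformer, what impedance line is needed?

Z_qwt = √(Z_0·R_L) = √(50 × 236) = √11800

Z_qwt ≈ 109 Ω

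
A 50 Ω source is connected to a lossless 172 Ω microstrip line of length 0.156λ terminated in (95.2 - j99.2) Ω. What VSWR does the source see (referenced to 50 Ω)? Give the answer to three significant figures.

VSWR ≈ 2.47

βl = 2π × 0.156 = 56.2°
tan(βl) = 1.49
Z_in = Z_0·(Z_L + jZ_0·tanβl)/(Z_0 + jZ_L·tanβl) = 74.1 + j51.7 Ω
Γ_s = (Z_in − Z_s)/(Z_in + Z_s) = (24.1 + j51.7)/(124 + j51.7), |Γ_s| = 0.424
VSWR = (1 + |Γ_s|)/(1 − |Γ_s|)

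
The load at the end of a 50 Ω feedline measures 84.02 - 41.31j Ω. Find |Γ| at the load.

Γ = (Z_L − Z_0)/(Z_L + Z_0) = (34.02 − j41.31)/(134 − j41.31)
|Γ| = 53.5/140

|Γ| ≈ 0.382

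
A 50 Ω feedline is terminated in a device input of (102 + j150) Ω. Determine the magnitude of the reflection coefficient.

|Γ| ≈ 0.743

Γ = (Z_L − Z_0)/(Z_L + Z_0) = (52 + j150)/(152 + j150)
|Γ| = 159/214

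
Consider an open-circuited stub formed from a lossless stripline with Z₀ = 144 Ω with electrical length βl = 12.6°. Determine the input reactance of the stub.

X_in ≈ -644 Ω (capacitive)

tan(βl) = 0.224
For an open-circuited stub, Z_in = −jZ_0·cot(βl) = −jZ_0/tan(βl)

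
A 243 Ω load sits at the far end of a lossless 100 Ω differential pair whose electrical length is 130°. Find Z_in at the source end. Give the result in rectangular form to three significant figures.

tan(βl) = tan(130°) = -1.19
Z_in = Z_0·(Z_L + jZ_0·tanβl)/(Z_0 + jZ_L·tanβl)
     = 100·(243 − j119)/(100 − j290)

Z_in ≈ 62.7 + j62.3 Ω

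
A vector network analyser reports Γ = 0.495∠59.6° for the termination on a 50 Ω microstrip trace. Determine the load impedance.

Z_L ≈ 50.7 + j57.4 Ω

Z_L = Z_0·(1 + Γ)/(1 − Γ) = 50·(1.25 + j0.427)/(0.75 − j0.427)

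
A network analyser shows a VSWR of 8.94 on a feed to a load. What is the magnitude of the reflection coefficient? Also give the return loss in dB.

|Γ| ≈ 0.799; return loss ≈ 1.95 dB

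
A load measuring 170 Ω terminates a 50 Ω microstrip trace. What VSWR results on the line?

VSWR ≈ 3.4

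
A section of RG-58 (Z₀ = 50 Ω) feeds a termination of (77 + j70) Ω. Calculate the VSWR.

VSWR ≈ 3.14

Γ = (Z_L − Z_0)/(Z_L + Z_0) = (27 + j70)/(127 + j70)
|Γ| = 75/145 = 0.517
VSWR = (1 + |Γ|)/(1 − |Γ|) = 1.52/0.483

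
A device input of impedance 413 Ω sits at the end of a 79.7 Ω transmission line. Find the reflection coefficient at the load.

Γ = 0.676

Γ = (Z_L − Z_0)/(Z_L + Z_0) = (413 − 79.7)/(413 + 79.7) = 333.3/492.7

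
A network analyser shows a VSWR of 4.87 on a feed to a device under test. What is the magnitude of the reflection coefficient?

|Γ| ≈ 0.659

|Γ| = (S − 1)/(S + 1) = (4.87 − 1)/(4.87 + 1) = 3.87/5.87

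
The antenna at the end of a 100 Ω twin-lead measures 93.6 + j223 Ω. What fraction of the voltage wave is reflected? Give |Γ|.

|Γ| ≈ 0.755

Γ = (Z_L − Z_0)/(Z_L + Z_0) = (-6.4 + j223)/(193.6 + j223)
|Γ| = 223/295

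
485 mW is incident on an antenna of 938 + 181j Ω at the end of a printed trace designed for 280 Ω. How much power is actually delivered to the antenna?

P_delivered ≈ 336 mW

|Γ| = |(658 + j181)/(1218 + j181)| = 0.554
|Γ|² = 0.307
P_refl = |Γ|²·P_inc = 149 mW, P_del = (1 − |Γ|²)·P_inc = 336 mW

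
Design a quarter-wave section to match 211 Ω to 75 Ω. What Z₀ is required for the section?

Z_qwt ≈ 126 Ω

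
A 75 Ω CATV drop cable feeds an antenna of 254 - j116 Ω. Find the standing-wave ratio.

VSWR ≈ 4.15

Γ = (Z_L − Z_0)/(Z_L + Z_0) = (179 − j116)/(329 − j116)
|Γ| = 213/349 = 0.611
VSWR = (1 + |Γ|)/(1 − |Γ|) = 1.61/0.389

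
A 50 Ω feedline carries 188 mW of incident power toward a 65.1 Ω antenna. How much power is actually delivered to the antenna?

P_delivered ≈ 185 mW

Γ = (65.1 − 50)/(65.1 + 50) = 0.131
|Γ|² = 0.0172
P_refl = |Γ|²·P_inc = 3.24 mW, P_del = (1 − |Γ|²)·P_inc = 185 mW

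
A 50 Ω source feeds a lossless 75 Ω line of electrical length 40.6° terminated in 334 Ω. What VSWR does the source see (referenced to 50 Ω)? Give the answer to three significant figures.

tan(βl) = 0.857
Z_in = Z_0·(Z_L + jZ_0·tanβl)/(Z_0 + jZ_L·tanβl) = 37.2 − j77.8 Ω
Γ_s = (Z_in − Z_s)/(Z_in + Z_s) = (-12.8 − j77.8)/(87.2 − j77.8), |Γ_s| = 0.674
VSWR = (1 + |Γ_s|)/(1 − |Γ_s|)

VSWR ≈ 5.14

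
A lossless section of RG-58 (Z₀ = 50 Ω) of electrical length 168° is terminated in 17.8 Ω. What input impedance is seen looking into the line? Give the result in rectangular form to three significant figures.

Z_in ≈ 18.5 − j9.23 Ω

tan(βl) = tan(168°) = -0.213
Z_in = Z_0·(Z_L + jZ_0·tanβl)/(Z_0 + jZ_L·tanβl)
     = 50·(17.8 − j10.6)/(50 − j3.78)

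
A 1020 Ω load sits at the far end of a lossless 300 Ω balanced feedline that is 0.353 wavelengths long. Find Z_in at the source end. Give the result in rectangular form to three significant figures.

βl = 2π × 0.353 = 127°
tan(βl) = tan(127°) = -1.32
Z_in = Z_0·(Z_L + jZ_0·tanβl)/(Z_0 + jZ_L·tanβl)
     = 300·(1020 − j397)/(300 − j1350)

Z_in ≈ 132 + j197 Ω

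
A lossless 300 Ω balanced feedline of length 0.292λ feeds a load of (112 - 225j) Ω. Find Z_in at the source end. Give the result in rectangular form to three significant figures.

βl = 2π × 0.292 = 105°
tan(βl) = tan(105°) = -3.7
Z_in = Z_0·(Z_L + jZ_0·tanβl)/(Z_0 + jZ_L·tanβl)
     = 300·(112 − j1340)/(-533 − j415)

Z_in ≈ 325 + j499 Ω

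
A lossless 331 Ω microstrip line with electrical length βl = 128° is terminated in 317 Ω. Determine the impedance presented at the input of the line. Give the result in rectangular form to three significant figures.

Z_in ≈ 334 − j14 Ω

tan(βl) = tan(128°) = -1.28
Z_in = Z_0·(Z_L + jZ_0·tanβl)/(Z_0 + jZ_L·tanβl)
     = 331·(317 − j424)/(331 − j406)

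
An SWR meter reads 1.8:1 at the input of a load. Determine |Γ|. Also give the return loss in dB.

|Γ| ≈ 0.286; return loss ≈ 10.9 dB

|Γ| = (S − 1)/(S + 1) = (1.8 − 1)/(1.8 + 1) = 0.8/2.8
RL = −20·log₁₀|Γ| = −20·log₁₀(0.286)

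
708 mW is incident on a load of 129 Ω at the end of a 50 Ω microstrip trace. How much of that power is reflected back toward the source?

P_reflected ≈ 138 mW

Γ = (129 − 50)/(129 + 50) = 0.441
|Γ|² = 0.195
P_refl = |Γ|²·P_inc = 138 mW, P_del = (1 − |Γ|²)·P_inc = 570 mW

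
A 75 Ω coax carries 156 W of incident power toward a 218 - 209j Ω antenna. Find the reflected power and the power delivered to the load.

P_reflected ≈ 77.2 W; P_delivered ≈ 78.8 W

|Γ| = |(143 − j209)/(293 − j209)| = 0.704
|Γ|² = 0.495
P_refl = |Γ|²·P_inc = 77.2 W, P_del = (1 − |Γ|²)·P_inc = 78.8 W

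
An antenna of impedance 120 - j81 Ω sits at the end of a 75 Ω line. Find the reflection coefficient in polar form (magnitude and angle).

Γ ≈ 0.439 ∠ -38.4°

Γ = (Z_L − Z_0)/(Z_L + Z_0) = (45 − j81)/(195 − j81)
|Γ| = 92.7/211 = 0.439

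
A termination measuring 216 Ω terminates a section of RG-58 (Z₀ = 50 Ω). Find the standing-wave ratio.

VSWR ≈ 4.32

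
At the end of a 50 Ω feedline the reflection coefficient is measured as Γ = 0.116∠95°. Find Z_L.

Z_L = Z_0·(1 + Γ)/(1 − Γ) = 50·(0.99 + j0.116)/(1.01 − j0.116)

Z_L ≈ 47.7 + j11.2 Ω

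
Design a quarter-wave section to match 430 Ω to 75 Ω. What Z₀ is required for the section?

Z_qwt = √(Z_0·R_L) = √(75 × 430) = √32250

Z_qwt ≈ 180 Ω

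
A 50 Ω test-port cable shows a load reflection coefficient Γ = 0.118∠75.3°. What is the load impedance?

Z_L ≈ 51.7 + j12 Ω

Z_L = Z_0·(1 + Γ)/(1 − Γ) = 50·(1.03 + j0.114)/(0.97 − j0.114)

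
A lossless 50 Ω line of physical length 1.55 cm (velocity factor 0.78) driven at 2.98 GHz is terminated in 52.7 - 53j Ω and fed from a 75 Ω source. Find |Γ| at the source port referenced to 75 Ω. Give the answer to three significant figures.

λ = v/f = 0.78·c / 2.98 GHz = 0.0785 m
βl = 2π·l/λ = 2π × 0.197 = 71.1°
tan(βl) = 2.91
Z_in = Z_0·(Z_L + jZ_0·tanβl)/(Z_0 + jZ_L·tanβl) = 19.1 + j8.31 Ω
Γ_s = (Z_in − Z_s)/(Z_in + Z_s) = (-55.9 + j8.31)/(94.1 + j8.31), |Γ_s| = 0.598

|Γ| ≈ 0.598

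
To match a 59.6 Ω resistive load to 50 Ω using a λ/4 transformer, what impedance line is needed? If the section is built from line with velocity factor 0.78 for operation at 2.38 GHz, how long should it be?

Z_qwt ≈ 54.6 Ω; length ≈ 2.46 cm

Z_qwt = √(Z_0·R_L) = √(50 × 59.6) = √2980
λ = 0.78·c/f = 0.0983 m, so l = λ/4 = 0.0246 m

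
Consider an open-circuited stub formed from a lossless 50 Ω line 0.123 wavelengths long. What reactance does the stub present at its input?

βl = 2π × 0.123 = 44.3°
tan(βl) = 0.975
For an open-circuited stub, Z_in = −jZ_0·cot(βl) = −jZ_0/tan(βl)

X_in ≈ -51.3 Ω (capacitive)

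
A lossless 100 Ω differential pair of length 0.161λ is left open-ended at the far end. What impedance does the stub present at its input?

βl = 2π × 0.161 = 58°
tan(βl) = 1.6
For an open-ended stub, Z_in = −jZ_0·cot(βl) = −jZ_0/tan(βl)

Z_in ≈ −j62.6 Ω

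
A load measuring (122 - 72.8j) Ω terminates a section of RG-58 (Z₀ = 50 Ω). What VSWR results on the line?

Γ = (Z_L − Z_0)/(Z_L + Z_0) = (72 − j72.8)/(172 − j72.8)
|Γ| = 102/187 = 0.548
VSWR = (1 + |Γ|)/(1 − |Γ|) = 1.55/0.452

VSWR ≈ 3.43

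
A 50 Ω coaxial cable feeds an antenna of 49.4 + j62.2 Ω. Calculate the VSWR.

Γ = (Z_L − Z_0)/(Z_L + Z_0) = (-0.6 + j62.2)/(99.4 + j62.2)
|Γ| = 62.2/117 = 0.53
VSWR = (1 + |Γ|)/(1 − |Γ|) = 1.53/0.47

VSWR ≈ 3.26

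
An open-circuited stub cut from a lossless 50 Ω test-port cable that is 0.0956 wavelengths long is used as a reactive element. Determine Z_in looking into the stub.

Z_in ≈ −j73 Ω

βl = 2π × 0.0956 = 34.4°
tan(βl) = 0.685
For an open-circuited stub, Z_in = −jZ_0·cot(βl) = −jZ_0/tan(βl)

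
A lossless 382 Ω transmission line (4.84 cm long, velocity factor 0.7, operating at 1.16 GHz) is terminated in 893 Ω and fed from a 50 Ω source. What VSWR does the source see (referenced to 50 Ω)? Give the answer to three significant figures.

λ = v/f = 0.7·c / 1.16 GHz = 0.181 m
βl = 2π·l/λ = 2π × 0.267 = 96.2°
tan(βl) = -9.14
Z_in = Z_0·(Z_L + jZ_0·tanβl)/(Z_0 + jZ_L·tanβl) = 165 + j34.1 Ω
Γ_s = (Z_in − Z_s)/(Z_in + Z_s) = (115 + j34.1)/(215 + j34.1), |Γ_s| = 0.551
VSWR = (1 + |Γ_s|)/(1 − |Γ_s|)

VSWR ≈ 3.45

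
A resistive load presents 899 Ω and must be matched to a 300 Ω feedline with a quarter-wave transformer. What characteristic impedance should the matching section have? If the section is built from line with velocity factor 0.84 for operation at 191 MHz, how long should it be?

Z_qwt ≈ 519 Ω; length ≈ 33 cm

Z_qwt = √(Z_0·R_L) = √(300 × 899) = √269700
λ = 0.84·c/f = 1.32 m, so l = λ/4 = 0.33 m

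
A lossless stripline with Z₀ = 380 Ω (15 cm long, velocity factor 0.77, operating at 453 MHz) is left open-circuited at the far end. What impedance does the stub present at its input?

λ = v/f = 0.77·c / 453 MHz = 0.51 m
βl = 2π·l/λ = 2π × 0.294 = 106°
tan(βl) = -3.51
For an open-circuited stub, Z_in = −jZ_0·cot(βl) = −jZ_0/tan(βl)

Z_in ≈ +j108 Ω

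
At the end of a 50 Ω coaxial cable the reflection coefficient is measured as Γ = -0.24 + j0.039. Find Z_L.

Z_L = Z_0·(1 + Γ)/(1 − Γ) = 50·(0.76 + j0.039)/(1.24 − j0.039)

Z_L ≈ 30.6 + j2.53 Ω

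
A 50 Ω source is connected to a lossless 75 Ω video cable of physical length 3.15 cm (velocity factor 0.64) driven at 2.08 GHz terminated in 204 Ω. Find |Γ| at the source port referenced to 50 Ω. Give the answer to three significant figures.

λ = v/f = 0.64·c / 2.08 GHz = 0.0923 m
βl = 2π·l/λ = 2π × 0.341 = 123°
tan(βl) = -1.55
Z_in = Z_0·(Z_L + jZ_0·tanβl)/(Z_0 + jZ_L·tanβl) = 37 + j39.6 Ω
Γ_s = (Z_in − Z_s)/(Z_in + Z_s) = (-13 + j39.6)/(87 + j39.6), |Γ_s| = 0.437

|Γ| ≈ 0.437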